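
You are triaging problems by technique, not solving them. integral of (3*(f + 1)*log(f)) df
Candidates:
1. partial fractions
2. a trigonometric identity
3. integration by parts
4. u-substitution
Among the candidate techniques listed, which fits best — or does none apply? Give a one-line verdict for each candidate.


Method: integration by parts — take log(f) as the piece to differentiate: what remains is a power-rule integral in disguise.
- partial fractions — the expression is not a ratio of polynomials that decomposes further.
- a trigonometric identity — there is no trigonometric structure at all — the integrand carries no sine or cosine to rewrite.
- integration by parts — applies; the problem has the shape this method handles.
- u-substitution — no subexpression of the integrand pairs with its own derivative as a factor — individual terms may offer their own substitutions, but any change of variable covering the whole integral would have to be constructed from outside the expression.


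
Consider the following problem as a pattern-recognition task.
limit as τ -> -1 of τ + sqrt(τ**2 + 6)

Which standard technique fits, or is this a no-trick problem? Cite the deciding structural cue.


Best approach: no special technique — the expression is continuous at -1 — substitute and evaluate; no indeterminate form appears.


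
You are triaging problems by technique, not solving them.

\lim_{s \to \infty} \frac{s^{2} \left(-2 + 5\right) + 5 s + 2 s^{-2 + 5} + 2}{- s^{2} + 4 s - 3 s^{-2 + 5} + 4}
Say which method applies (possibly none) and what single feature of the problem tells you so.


Best approach: dominant-term comparison — as s grows, only the highest-degree terms matter — compare leading terms and read the limit off. As a single quotient, the ∞/∞ shape would yield to repeated differentiation as well — the growth comparison gets there in one look.


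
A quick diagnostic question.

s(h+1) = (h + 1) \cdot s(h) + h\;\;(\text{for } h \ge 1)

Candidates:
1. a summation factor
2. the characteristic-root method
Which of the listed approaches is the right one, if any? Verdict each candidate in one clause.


Verdict: a summation factor — one step of memory with a weight h + 1 that changes as the index grows — the summation-factor construction is built for this.
- a summation factor: applicable, and directly so.
- the characteristic-root method: an index-dependent weight blocks the pure exponential ansatz.


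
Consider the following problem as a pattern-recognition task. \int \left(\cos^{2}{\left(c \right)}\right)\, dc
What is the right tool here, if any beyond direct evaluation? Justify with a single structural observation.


Diagnosis: a trigonometric identity — reduce \cos^{2}{\left(c \right)} with the power-reduction formula and the integral becomes first-degree trigonometry.


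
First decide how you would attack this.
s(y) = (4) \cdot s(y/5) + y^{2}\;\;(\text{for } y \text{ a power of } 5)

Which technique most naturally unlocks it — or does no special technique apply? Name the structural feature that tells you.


Best approach: the master substitution — the argument contracts 5-fold per step: reindex y exponentially and solve the linear recurrence in the new index.


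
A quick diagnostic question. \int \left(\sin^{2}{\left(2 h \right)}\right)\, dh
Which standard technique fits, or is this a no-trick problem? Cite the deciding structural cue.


Diagnosis: a trigonometric identity — the even exponent on \sin^{2}{\left(2 h \right)} signals one move: rewrite via cos of the doubled angle.


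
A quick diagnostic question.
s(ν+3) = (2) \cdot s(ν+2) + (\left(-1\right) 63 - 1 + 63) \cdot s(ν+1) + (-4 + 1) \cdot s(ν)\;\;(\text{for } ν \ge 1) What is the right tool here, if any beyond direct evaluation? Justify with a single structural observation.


Technique: the characteristic-root method — no index-dependence in the weights and nothing inhomogeneous: classic characteristic-equation setup.


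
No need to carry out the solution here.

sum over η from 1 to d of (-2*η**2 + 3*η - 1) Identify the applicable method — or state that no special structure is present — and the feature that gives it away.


Diagnosis: no special technique — this is bookkeeping, not technique: standard formulas for sums of constant-multiple powers of η apply termwise.


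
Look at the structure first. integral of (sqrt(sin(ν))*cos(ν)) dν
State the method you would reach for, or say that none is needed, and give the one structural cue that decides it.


Diagnosis: u-substitution — set u = sin(ν): a constant multiple of its derivative, namely cos(ν), is present as a factor once the integrand is collected, so the du is sitting there waiting.


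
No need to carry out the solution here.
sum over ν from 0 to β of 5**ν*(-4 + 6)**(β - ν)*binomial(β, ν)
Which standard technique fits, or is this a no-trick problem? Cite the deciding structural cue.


Method: the binomial theorem — terms weighting binomial(β, ν) against matched powers of 5 and (-4 + 6) reassemble into (5 + (-4 + 6))^β by the binomial theorem.


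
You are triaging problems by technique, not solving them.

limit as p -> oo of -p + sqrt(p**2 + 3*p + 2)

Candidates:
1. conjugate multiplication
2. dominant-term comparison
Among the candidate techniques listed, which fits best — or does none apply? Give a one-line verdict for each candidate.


Best approach: conjugate multiplication — sqrt(p**2 + 3*p + 2) and p both blow up, but their difference is tame once the conjugate rationalizes it.
- conjugate multiplication: applies; the problem has the shape this method handles.
- dominant-term comparison — no dominant power emerges to decide the limit by degree comparison.


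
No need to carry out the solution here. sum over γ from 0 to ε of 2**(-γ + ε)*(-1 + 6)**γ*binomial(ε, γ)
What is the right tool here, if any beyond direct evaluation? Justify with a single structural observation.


Best approach: the binomial theorem — binomial(ε, γ) weighting matched powers of (-1 + 6) and 2 is the expanded form of ((-1 + 6) + 2)^ε — fold it back up.


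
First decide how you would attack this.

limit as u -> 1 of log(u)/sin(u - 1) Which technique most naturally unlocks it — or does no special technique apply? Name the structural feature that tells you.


Best approach: l'Hôpital's rule (0/0) — the 0/0 form at 1 is the signature situation for l'Hôpital's rule. A local series expansion at the point resolves it as well; the rule is the packaged version of that step.


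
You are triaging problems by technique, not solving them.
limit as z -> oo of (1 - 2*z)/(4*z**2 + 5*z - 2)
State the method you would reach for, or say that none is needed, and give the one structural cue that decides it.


Technique: dominant-term comparison — divide through by the highest power of z; every lower-order term dies and the dominant terms decide the limit. Viewed as a single quotient this is an ∞/∞ form — an at-infinity application of l'Hôpital's rule would also resolve it; comparing leading growth reads the answer without differentiating.


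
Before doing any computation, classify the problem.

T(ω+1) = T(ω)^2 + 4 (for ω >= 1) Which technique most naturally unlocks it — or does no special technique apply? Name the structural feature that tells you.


Method: no special technique — each new value is a nonlinear function of earlier ones — scaling arguments and superposition both fail.


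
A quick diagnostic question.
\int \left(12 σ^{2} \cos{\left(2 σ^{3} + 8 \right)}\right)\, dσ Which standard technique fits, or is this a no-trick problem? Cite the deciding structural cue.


Verdict: u-substitution — structure check: outer function, inner expression 2 σ^{3} + 8, inner derivative as a factor — the classic u = 2 σ^{3} + 8 pattern.


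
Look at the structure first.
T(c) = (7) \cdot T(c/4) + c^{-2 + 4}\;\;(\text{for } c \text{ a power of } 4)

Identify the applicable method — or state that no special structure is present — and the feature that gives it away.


Method: the master substitution — the argument shrinks by the factor 4, so measure the index on a logarithmic scale and the recursion becomes a shift.


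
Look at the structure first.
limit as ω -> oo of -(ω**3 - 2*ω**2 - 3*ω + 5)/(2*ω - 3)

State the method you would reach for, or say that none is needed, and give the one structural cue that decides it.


Best approach: dominant-term comparison — divide through by the highest power of ω; every lower-order term dies and the dominant terms decide the limit. l'Hôpital's at-infinity variant applies to the expression viewed as a single quotient; the leading-term comparison is the direct route.


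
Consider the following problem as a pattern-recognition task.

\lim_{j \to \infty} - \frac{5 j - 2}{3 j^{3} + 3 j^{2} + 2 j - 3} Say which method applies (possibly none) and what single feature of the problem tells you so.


Technique: dominant-term comparison — as j grows, only the highest-degree terms matter — compare leading terms and read the limit off. As a single quotient, the ∞/∞ shape would yield to repeated differentiation as well — the growth comparison gets there in one look.


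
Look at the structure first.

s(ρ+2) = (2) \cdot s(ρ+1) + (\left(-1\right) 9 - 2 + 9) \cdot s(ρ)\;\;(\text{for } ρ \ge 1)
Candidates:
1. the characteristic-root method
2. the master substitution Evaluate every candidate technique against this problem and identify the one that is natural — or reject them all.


Verdict: the characteristic-root method — no index-dependence in the weights and nothing inhomogeneous: classic characteristic-equation setup.
- the characteristic-root method: a fit — the right tool for this form.
- the master substitution: the recursion shifts the index rather than dividing it.


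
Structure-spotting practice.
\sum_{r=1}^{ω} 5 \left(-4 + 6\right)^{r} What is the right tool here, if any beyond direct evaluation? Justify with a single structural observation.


Method: the geometric series formula — consecutive terms stand in a fixed index-free ratio — the geometric sum formula closes it.


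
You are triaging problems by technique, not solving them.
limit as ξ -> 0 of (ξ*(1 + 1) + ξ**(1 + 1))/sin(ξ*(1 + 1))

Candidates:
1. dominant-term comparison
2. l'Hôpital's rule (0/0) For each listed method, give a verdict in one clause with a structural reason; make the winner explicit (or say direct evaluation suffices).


Diagnosis: l'Hôpital's rule (0/0) — numerator and denominator both vanish at 0 — a genuine 0/0 form, which is exactly when l'Hôpital applies. The standard small-argument limits would also carry it; the rule is the systematic route.
- dominant-term comparison: this is not a rational comparison of growth rates at infinity.
- l'Hôpital's rule (0/0) — applicable, and directly so.


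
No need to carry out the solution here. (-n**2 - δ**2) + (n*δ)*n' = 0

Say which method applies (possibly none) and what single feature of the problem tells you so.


Diagnosis: the homogeneous substitution — the slope's numerator and denominator have matching total degree, so it depends only on n/δ and the ratio substitution collapses it. A Bernoulli substitution is a fair alternative on this equation directly; the homogeneous reading takes it as given.


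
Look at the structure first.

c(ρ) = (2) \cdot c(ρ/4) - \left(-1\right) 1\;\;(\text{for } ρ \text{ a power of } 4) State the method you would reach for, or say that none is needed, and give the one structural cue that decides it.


Diagnosis: the master substitution — the argument shrinks by the factor 4, so measure the index on a logarithmic scale and the recursion becomes a shift.


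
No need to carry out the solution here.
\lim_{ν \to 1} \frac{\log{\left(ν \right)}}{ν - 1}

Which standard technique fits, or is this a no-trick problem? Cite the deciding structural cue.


Best approach: l'Hôpital's rule (0/0) — plug in 1: top and bottom both hit zero, so differentiate each and retry. A first-order expansion at the point is an equally standard path; the rule packages it.


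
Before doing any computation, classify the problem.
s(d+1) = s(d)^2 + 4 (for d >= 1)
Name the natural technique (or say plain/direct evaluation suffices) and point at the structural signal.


Best approach: no special technique — the recurrence is nonlinear in the sequence terms; no linear-recurrence method fits it as written — one iterates or studies it directly.


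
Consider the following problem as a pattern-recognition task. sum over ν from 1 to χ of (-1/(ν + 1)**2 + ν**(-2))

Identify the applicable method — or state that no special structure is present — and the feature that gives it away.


Technique: telescoping — consecutive terms evaluate one function at adjacent indices (ν**(-2) is its current value): one term's tail is the next term's head, so the chain collapses.


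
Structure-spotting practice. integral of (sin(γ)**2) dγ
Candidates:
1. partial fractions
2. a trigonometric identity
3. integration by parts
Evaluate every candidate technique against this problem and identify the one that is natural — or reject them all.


Verdict: a trigonometric identity — an even power like sin(γ)**2 flattens under the half-angle identity into first-degree cosines you can integrate directly.
- partial fractions — the expression is not a ratio of polynomials that decomposes further.
- a trigonometric identity: a fit — the right tool for this form.
- integration by parts: not the natural route: no polynomial-kernel product appears — a recursive parts reduction of the trigonometric product exists, but the identity rewrite is direct.


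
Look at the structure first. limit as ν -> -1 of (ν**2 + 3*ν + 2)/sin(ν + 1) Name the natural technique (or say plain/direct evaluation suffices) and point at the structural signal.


Technique: l'Hôpital's rule (0/0) — plug in -1: top and bottom both hit zero, so differentiate each and retry. A local series expansion at the point resolves it as well; the rule is the packaged version of that step.


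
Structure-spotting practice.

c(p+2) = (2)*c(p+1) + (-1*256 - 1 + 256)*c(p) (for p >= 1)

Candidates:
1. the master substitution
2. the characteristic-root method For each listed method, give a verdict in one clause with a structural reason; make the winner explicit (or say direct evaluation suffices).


Technique: the characteristic-root method — shift-invariance with fixed coefficients calls for exponential trials; the characteristic polynomial finds every r^p.
- the master substitution: this is shift-type recursion, outside the divide-and-conquer template.
- the characteristic-root method: applies; the problem has the shape this method handles.


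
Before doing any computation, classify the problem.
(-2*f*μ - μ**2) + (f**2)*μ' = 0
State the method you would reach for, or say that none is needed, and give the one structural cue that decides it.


Technique: the homogeneous substitution — the slope's numerator and denominator have matching total degree, so it depends only on μ/f and the ratio substitution collapses it. A Bernoulli substitution is a fair alternative on this equation directly; the homogeneous reading takes it as given.


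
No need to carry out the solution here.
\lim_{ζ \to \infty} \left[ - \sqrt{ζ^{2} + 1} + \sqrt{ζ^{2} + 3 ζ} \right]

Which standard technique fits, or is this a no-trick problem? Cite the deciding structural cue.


Technique: conjugate multiplication — infinity minus infinity with a radical in play — multiply by the conjugate so the divergences of \sqrt{ζ^{2} + 3 ζ} and \sqrt{ζ^{2} + 1} annihilate.


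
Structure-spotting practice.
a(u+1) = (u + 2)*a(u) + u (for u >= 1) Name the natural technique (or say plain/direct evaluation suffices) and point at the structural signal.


Best approach: a summation factor — rescale the sequence by the product of the weights u + 2 so far — the recurrence collapses to a plain running sum.


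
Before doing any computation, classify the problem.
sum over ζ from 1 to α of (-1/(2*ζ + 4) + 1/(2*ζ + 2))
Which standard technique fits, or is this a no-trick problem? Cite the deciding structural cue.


Diagnosis: telescoping — each term adds 1/(2*ζ + 2) and subtracts the same expression advanced one index; that subtracted piece cancels against the next term's added copy — only the boundary terms survive.


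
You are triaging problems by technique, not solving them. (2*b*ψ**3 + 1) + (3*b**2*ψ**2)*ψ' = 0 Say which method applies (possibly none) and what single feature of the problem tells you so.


Best approach: the exact-equation method — d/dψ of 2*b*ψ**3 + 1 equals d/db of 3*b**2*ψ**2: the form is a total differential of one potential — integrate it exactly.


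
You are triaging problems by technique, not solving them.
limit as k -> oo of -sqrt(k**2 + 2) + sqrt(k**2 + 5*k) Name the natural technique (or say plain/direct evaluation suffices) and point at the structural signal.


Best approach: conjugate multiplication — divergence minus divergence hides a finite answer — expose it by pairing sqrt(k**2 + 5*k) - sqrt(k**2 + 2) with its conjugate.


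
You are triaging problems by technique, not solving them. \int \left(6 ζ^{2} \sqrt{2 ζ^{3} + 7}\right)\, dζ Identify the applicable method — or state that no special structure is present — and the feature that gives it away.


Technique: u-substitution — structure check: outer function, inner expression 2 ζ^{3} + 7, inner derivative as a factor — the classic u = 2 ζ^{3} + 7 pattern.


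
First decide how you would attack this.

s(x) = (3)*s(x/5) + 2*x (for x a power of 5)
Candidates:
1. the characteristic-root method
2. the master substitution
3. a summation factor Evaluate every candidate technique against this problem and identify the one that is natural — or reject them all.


Technique: the master substitution — the argument x/5 divides the index by 5; the standard x = 5^m substitution converts it to a constant-shift recurrence.
- the characteristic-root method — a divided-index call is not the fixed-shift linear shape that characteristic roots solve.
- the master substitution: a fit — the right tool for this form.
- a summation factor: the recursion divides its index rather than shifting it — there is no previous-term chain for a summation factor to telescope.


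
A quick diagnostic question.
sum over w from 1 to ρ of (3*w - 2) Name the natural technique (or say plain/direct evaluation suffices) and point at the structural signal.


Diagnosis: no special technique — the sum is polynomial through and through; closed forms for each power of w finish it directly.


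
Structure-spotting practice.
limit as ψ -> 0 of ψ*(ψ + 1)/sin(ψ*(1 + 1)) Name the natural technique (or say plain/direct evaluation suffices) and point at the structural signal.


Method: l'Hôpital's rule (0/0) — the 0/0 form at 0 is the signature situation for l'Hôpital's rule. Known elementary limits would finish this too — the rule just bypasses the case analysis.


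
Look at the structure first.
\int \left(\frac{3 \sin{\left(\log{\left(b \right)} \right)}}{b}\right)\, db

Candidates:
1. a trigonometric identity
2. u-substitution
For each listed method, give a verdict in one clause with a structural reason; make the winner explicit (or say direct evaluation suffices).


Technique: u-substitution — the only nontrivial dependence routes through \log{\left(b \right)}, whose derivative supplies the leftover factor up to a constant multiple — u = \log{\left(b \right)} flattens it.
- a trigonometric identity: no identity rewrites this into an easier trigonometric form.
- u-substitution: yes — fits the structure here.


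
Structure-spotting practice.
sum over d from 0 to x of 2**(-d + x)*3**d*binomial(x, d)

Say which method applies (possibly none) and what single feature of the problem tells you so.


Best approach: the binomial theorem — the summand is term d of a binomial expansion in 3 and 2; the whole sum is a single power.


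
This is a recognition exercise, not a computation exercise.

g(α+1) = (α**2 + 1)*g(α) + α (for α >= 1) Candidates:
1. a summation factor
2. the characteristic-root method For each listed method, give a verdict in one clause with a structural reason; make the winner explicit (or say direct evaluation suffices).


Method: a summation factor — one-term recursion with variable weight α**2 + 1 is solved by product normalization, not by root-finding.
- a summation factor: applicable, and directly so.
- the characteristic-root method — the coefficients change with the index, which the root method cannot absorb.


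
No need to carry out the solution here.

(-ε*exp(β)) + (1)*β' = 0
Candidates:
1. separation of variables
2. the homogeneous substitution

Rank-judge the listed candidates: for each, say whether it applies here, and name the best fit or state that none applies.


Technique: separation of variables — the derivative equals a pure function of ε (namely ε) times a pure function of β (namely exp(β)); divide and integrate each side.
- separation of variables: applicable, and directly so.
- the homogeneous substitution — rescaling both variables together changes the slope, so no ratio substitution collapses it.


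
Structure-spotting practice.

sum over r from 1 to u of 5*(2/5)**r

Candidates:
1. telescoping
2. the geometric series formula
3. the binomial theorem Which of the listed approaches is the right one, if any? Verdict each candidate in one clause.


Method: the geometric series formula — consecutive terms stand in a fixed index-free ratio — the geometric sum formula closes it.
- telescoping — writing out consecutive terms as given produces no pairwise cancellation.
- the geometric series formula: applies; the problem has the shape this method handles.
- the binomial theorem: the terms lack the binomial-coefficient-weighted complementary-power pattern of an expansion.


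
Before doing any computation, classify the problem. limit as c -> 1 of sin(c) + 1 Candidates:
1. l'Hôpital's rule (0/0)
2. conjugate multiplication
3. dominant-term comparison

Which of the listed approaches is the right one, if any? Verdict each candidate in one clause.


Method: no special technique — no denominator vanishes and nothing blows up at 1: direct substitution is the whole computation.
- l'Hôpital's rule (0/0) — substituting the point gives a finite value outright — there is no indeterminate clash to repair.
- conjugate multiplication — no difference of divergent radicals appears, so rationalizing has nothing to cancel.
- dominant-term comparison: no ranking of term growth rates resolves the limit here.


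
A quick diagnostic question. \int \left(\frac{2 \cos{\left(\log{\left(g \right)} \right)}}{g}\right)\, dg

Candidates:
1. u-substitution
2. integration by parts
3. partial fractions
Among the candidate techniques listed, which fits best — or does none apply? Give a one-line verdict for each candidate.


Diagnosis: u-substitution — read it as f(\log{\left(g \right)}) times a constant multiple of d(\log{\left(g \right)}): one substitution, u = \log{\left(g \right)}, finishes it.
- u-substitution — applies; the problem has the shape this method handles.
- integration by parts — there is no nonconstant-polynomial-times-kernel split with an exp, sine, cosine (degree-1 argument), or logarithm partner.
- partial fractions: there is no rational-function structure to decompose.


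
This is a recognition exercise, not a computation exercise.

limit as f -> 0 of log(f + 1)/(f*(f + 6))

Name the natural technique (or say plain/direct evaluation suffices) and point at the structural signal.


Verdict: l'Hôpital's rule (0/0) — the 0/0 form at 0 is the signature situation for l'Hôpital's rule. A first-order expansion at the point is an equally standard path; the rule packages it.


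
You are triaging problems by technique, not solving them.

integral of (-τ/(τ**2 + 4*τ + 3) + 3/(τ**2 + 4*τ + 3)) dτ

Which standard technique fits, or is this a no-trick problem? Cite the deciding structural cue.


Diagnosis: partial fractions — once τ**2 + 4*τ + 3 is factored, each root contributes a simple-fraction term; integrate them one at a time.


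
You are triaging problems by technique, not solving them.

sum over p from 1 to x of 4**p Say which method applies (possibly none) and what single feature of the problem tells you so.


Diagnosis: the geometric series formula — each term is 4 times the previous one, so the geometric-series formula applies directly.


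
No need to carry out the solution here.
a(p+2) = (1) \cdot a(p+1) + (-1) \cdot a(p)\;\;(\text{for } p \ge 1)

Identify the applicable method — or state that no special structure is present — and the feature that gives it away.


Technique: the characteristic-root method — this is the constant-coefficient homogeneous case — the whole solution in p reduces to a polynomial's roots.


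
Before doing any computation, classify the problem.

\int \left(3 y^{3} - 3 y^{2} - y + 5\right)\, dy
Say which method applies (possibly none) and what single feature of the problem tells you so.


Method: no special technique — nothing composite, nothing rational, nothing trigonometric — each constant-multiple power of y integrates by the power rule alone.


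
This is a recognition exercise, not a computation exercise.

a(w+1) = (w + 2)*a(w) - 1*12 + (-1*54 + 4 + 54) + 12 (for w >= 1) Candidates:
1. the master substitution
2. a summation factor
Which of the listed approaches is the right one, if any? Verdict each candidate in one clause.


Method: a summation factor — the coefficient w + 2 drifts with the index, so no fixed root exists; normalizing by the cumulative product telescopes it.
- the master substitution: the recursion steps by a constant offset, so exponential reindexing is pointless.
- a summation factor — a fit — the right tool for this form.


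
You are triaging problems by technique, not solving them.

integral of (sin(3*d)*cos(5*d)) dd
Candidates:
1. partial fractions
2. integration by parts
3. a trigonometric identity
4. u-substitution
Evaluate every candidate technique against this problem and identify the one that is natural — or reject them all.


Verdict: a trigonometric identity — sin(3*d)*cos(5*d) is a beat pattern — rewrite the product as a sum of single-frequency waves before integrating.
- partial fractions — there is no rational-function structure to decompose.
- integration by parts: not the natural route: no polynomial-kernel product appears — a recursive parts reduction of the trigonometric product exists, but the identity rewrite is direct.
- a trigonometric identity — a fit — the right tool for this form.
- u-substitution — no subexpression of the integrand pairs with its own derivative as a factor — individual terms may offer their own substitutions, but any change of variable covering the whole integral would have to be constructed from outside the expression.


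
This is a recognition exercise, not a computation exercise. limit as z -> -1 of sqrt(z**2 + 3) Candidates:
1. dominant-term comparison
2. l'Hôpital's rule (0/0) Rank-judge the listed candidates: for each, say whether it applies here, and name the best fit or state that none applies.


Method: no special technique — the expression is continuous at the evaluation point — substitute directly; no indeterminate form appears.
- dominant-term comparison: leading-power comparison does not apply to this form.
- l'Hôpital's rule (0/0): substituting the point produces a determinate value, not a 0 over 0 clash.


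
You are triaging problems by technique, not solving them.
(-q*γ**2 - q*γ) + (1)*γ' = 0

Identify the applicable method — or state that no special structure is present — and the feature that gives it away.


Verdict: separation of variables — one side of the product carries the independent variable, the other the unknown — the textbook separation shape. A Bernoulli rewrite would carry it as the equation stands — separating the variables needs no rearrangement either.


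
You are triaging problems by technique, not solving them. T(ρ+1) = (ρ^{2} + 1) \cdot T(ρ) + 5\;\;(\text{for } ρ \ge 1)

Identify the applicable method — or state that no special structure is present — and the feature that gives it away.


Diagnosis: a summation factor — with the index-dependent coefficient ρ^{2} + 1, dividing by the cumulative product turns the left side into a pure difference.


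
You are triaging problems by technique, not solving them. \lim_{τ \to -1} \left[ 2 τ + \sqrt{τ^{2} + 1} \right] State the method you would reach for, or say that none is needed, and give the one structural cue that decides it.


Best approach: no special technique — the expression is continuous at the evaluation point — substitute directly; no indeterminate form appears.


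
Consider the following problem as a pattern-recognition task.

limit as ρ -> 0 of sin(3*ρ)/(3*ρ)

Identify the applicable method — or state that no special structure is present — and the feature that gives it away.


Diagnosis: l'Hôpital's rule (0/0) — substituting 0 gives 0 over 0; differentiate top and bottom once and re-evaluate. Known elementary limits would finish this too — the rule just bypasses the case analysis.


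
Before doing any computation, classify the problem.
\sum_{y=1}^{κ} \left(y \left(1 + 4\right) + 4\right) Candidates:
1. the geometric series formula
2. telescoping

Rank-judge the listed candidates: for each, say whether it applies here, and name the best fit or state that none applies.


Best approach: no special technique — constant-multiple powers of y with no cancellation partners and no common ratio — use the standard power-sum formulas.
- the geometric series formula: dividing successive terms gives an index-dependent quantity, not a constant.
- telescoping: writing out consecutive terms as given produces no pairwise cancellation.


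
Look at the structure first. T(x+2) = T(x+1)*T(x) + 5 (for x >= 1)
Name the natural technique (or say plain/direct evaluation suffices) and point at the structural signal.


Verdict: no special technique — nonlinear feedback in the recursion rules out every root- or factor-based technique.


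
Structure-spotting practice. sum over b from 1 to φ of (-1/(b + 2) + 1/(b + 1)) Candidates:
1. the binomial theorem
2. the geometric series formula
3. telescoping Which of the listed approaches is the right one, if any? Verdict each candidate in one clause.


Technique: telescoping — this sum is a zipper: each term contributes 1/(b + 1) and removes the next index's value, which the following term puts back, closing term by term.
- the binomial theorem: no binomial coefficients pair with matched powers.
- the geometric series formula: dividing successive terms gives an index-dependent quantity, not a constant.
- telescoping — applies; the problem has the shape this method handles.


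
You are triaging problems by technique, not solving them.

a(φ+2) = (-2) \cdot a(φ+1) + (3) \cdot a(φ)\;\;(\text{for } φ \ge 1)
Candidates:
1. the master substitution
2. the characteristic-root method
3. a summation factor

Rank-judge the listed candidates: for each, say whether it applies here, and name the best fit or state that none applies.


Method: the characteristic-root method — this is the constant-coefficient homogeneous case — the whole solution in φ reduces to a polynomial's roots.
- the master substitution — with no divided-index recursive call, reindexing by powers of a base buys nothing.
- the characteristic-root method — yes, a natural case for it.
- a summation factor — a summation factor telescopes one-step recursions; this one carries higher-order memory.


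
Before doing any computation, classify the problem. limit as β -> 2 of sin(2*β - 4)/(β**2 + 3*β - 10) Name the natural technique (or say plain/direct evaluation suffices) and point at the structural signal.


Method: l'Hôpital's rule (0/0) — the 0/0 form at 2 is the signature situation for l'Hôpital's rule. A first-order expansion at the point is an equally standard path; the rule packages it.


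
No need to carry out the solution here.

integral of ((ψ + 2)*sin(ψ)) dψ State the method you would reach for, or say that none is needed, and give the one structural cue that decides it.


Best approach: integration by parts — a polynomial ψ + 2 against the kernel sin(ψ) is the signature bounded-ladder case for integration by parts.


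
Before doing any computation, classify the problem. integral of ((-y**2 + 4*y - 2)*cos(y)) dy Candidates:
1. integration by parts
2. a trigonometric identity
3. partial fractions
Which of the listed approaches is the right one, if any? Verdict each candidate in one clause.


Diagnosis: integration by parts — a polynomial factor -y**2 + 4*y - 2 multiplies cos(y); differentiating -y**2 + 4*y - 2 lowers its degree while cos(y) integrates cleanly, so parts wins.
- integration by parts: a fit — the right tool for this form.
- a trigonometric identity: the trigonometric factor has no even power to reduce and no cross-frequency product to convert — the standard power-reduction and product-to-sum identities do not engage it.
- partial fractions — the expression is not a ratio of polynomials that decomposes further.


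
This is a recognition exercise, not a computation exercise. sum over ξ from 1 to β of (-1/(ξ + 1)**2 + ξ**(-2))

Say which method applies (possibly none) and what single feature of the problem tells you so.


Technique: telescoping — write out three consecutive terms and watch the interior cancel: the advanced copy one term subtracts reappears as the very next term's leading piece, pair after pair.


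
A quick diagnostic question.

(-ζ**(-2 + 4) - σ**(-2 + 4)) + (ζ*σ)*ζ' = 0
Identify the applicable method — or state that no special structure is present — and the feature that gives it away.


Verdict: the homogeneous substitution — solved for the derivative, the right side is unchanged under scaling σ and ζ together — it depends only on the ratio ζ/σ, so substitute a single ratio variable. Rearranged, this also fits the Bernoulli template directly; the homogeneous substitution reads the structure without the rearrangement.


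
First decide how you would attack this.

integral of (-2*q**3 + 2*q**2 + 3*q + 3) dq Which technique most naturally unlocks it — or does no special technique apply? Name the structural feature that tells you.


Best approach: no special technique — the integrand is a sum of constant multiples of powers of q — integrate term by term.


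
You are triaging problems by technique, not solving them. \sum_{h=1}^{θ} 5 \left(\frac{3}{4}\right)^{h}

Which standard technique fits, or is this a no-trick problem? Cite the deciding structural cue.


Best approach: the geometric series formula — consecutive terms stand in a fixed index-free ratio — the geometric sum formula closes it.


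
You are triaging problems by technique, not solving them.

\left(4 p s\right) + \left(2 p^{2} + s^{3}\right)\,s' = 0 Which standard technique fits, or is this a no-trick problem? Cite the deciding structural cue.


Diagnosis: the exact-equation method — equality of cross partials is the green light — assemble the potential function term by term.


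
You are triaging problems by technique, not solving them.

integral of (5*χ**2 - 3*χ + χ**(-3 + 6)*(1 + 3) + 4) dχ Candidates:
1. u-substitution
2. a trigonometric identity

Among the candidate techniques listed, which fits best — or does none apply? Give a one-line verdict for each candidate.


Diagnosis: no special technique — scan for structure and find none: constant multiples of powers of χ, integrate directly.
- u-substitution: no substitution does more than relabel what direct integration already handles.
- a trigonometric identity — with no trigonometric functions present, identity rewriting has no target.


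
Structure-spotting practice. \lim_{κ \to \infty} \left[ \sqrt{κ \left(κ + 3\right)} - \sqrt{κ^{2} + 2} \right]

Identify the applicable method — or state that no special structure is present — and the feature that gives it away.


Method: conjugate multiplication — neither \sqrt{κ \left(κ + 3\right)} nor \sqrt{κ^{2} + 2} converges alone, so rewrite their difference as a conjugate-rationalized quotient first.


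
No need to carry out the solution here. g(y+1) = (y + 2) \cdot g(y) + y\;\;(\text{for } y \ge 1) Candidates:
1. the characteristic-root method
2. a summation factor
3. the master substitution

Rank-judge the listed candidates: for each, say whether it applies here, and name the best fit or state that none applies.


Technique: a summation factor — the coefficient y + 2 drifts with the index, so no fixed root exists; normalizing by the cumulative product telescopes it.
- the characteristic-root method: the coefficients vary with the index, breaking the constant-coefficient structure the method needs.
- a summation factor — applicable, and directly so.
- the master substitution — this is shift-type recursion, outside the divide-and-conquer template.


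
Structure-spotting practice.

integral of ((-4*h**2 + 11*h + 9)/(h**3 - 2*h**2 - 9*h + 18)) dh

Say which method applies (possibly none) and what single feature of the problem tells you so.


Technique: partial fractions — with h**3 - 2*h**2 - 9*h + 18 factorable and the degree on top strictly smaller, simple-fraction decomposition is immediate.


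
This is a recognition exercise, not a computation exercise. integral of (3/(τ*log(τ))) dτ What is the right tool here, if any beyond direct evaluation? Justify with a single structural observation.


Diagnosis: u-substitution — collected, the integrand has one factor that is, up to a constant, the derivative of an inner expression the rest depends on — substitute for that inner expression.


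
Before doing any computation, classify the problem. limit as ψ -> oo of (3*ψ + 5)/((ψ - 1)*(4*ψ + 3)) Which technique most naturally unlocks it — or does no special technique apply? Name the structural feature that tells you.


Verdict: dominant-term comparison — growth-rate triage: the leading powers of ψ decide the limit, everything else is noise. l'Hôpital's at-infinity variant applies to the expression viewed as a single quotient; the leading-term comparison is the direct route.


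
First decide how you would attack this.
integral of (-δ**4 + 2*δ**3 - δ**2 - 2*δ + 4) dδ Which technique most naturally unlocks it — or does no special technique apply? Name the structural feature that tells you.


Method: no special technique — the integrand is a sum of constant multiples of powers of δ — integrate term by term.


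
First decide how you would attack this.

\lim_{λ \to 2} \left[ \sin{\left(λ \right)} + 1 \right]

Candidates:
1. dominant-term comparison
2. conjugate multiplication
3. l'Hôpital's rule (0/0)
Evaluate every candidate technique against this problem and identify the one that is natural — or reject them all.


Verdict: no special technique — nothing blocks direct substitution at 2: plug in and finish.
- dominant-term comparison — no dominant power emerges to decide the limit by degree comparison.
- conjugate multiplication — rationalization has no target — no divergent radical difference appears.
- l'Hôpital's rule (0/0) — substituting the point gives a finite value outright — there is no indeterminate clash to repair.


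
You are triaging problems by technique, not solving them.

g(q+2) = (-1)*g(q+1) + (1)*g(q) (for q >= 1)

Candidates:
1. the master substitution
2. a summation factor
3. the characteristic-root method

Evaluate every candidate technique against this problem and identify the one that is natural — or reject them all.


Best approach: the characteristic-root method — the recurrence treats every index alike (constant coefficients, no forcing) — precisely the regime where r^q trials close it.
- the master substitution: no fixed divisor shrinks the index between calls.
- a summation factor — a summation factor telescopes one-step recursions; this one carries higher-order memory.
- the characteristic-root method — applies; the problem has the shape this method handles.
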